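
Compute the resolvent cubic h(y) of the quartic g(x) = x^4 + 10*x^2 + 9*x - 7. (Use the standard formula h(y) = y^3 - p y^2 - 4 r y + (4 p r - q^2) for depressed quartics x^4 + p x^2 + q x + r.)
h(y) = y^3 - 10*y^2 + 28*y - 361

Identify coefficients: p = 10, q = 9, r = -7.
Plug into h(y) = y^3 - p y^2 - 4 r y + (4 p r - q^2):
  h(y) = y^3 - (10) y^2 - 4*(-7) y + (4*(10)*(-7) - (9)^2)
       = y^3 + (-10) y^2 + (28) y + (-361).
Simplifying: h(y) = y^3 - 10*y^2 + 28*y - 361.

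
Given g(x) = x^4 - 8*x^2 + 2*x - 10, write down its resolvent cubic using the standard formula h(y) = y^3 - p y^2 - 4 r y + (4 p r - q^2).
h(y) = y^3 + 8*y^2 + 40*y + 316

Identify coefficients: p = -8, q = 2, r = -10.
Plug into h(y) = y^3 - p y^2 - 4 r y + (4 p r - q^2):
  h(y) = y^3 - (-8) y^2 - 4*(-10) y + (4*(-8)*(-10) - (2)^2)
       = y^3 + (8) y^2 + (40) y + (316).
Simplifying: h(y) = y^3 + 8*y^2 + 40*y + 316.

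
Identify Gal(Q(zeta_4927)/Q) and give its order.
|Gal(Q(zeta_4927)/Q)| = phi(4927) = 4536; group ≅ (Z/4927Z)^* ≅ Z/12Z × Z/378Z

The n-th cyclotomic polynomial Φ_4927(x) is the minimal polynomial of zeta_4927 over Q and has degree phi(4927) = 4536. So Q(zeta_4927) is a degree-4536 Galois extension with Galois group (Z/4927Z)^*. By CRT, (Z/4927Z)^* ≅ (Z/13Z)^* × (Z/379Z)^*. Each prime-power unit group is (Z/13Z)^* ≅ Z/12Z; (Z/379Z)^* ≅ Z/378Z. Hence Gal(Q(zeta_4927)/Q) ≅ Z/12Z × Z/378Z.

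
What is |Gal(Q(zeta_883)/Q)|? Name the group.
|Gal(Q(zeta_883)/Q)| = phi(883) = 882; group ≅ (Z/883Z)^* ≅ Z/882Z

The n-th cyclotomic polynomial Φ_883(x) is the minimal polynomial of zeta_883 over Q and has degree phi(883) = 882. So Q(zeta_883) is a degree-882 Galois extension with Galois group (Z/883Z)^*. (Z/883Z)^* is cyclic since 883 is an odd prime power (or 4). Hence Gal(Q(zeta_883)/Q) ≅ Z/882Z.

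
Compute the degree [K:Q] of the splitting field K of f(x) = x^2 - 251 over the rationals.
[K:Q] = 2

The polynomial x^2 - 251 is irreducible over Q since 251 is not a perfect square. Its splitting field is Q(sqrt(251)), which has degree 2 over Q.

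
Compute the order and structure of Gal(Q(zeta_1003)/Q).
|Gal(Q(zeta_1003)/Q)| = phi(1003) = 928; group ≅ (Z/1003Z)^* ≅ Z/16Z × Z/58Z

The n-th cyclotomic polynomial Φ_1003(x) is the minimal polynomial of zeta_1003 over Q and has degree phi(1003) = 928. So Q(zeta_1003) is a degree-928 Galois extension with Galois group (Z/1003Z)^*. By CRT, (Z/1003Z)^* ≅ (Z/17Z)^* × (Z/59Z)^*. Each prime-power unit group is (Z/17Z)^* ≅ Z/16Z; (Z/59Z)^* ≅ Z/58Z. Hence Gal(Q(zeta_1003)/Q) ≅ Z/16Z × Z/58Z.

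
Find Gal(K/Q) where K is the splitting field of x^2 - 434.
Gal(K/Q) = Z/2Z (cyclic of order 2)

x^2 - 434 is irreducible over Q since 434 is not a rational square. The splitting field Q(sqrt(434)) has degree 2 over Q, and its unique nontrivial automorphism is sqrt(434) ↦ -sqrt(434). Hence Gal(Q(sqrt(434))/Q) = Z/2Z.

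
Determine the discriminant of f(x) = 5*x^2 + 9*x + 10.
Δ = -119

For a quadratic a x^2 + b x + c the discriminant is Δ = b^2 - 4ac = (9)^2 - 4*(5)*(10) = 81 - (200) = -119.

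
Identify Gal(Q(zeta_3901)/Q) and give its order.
|Gal(Q(zeta_3901)/Q)| = phi(3901) = 3772; group ≅ (Z/3901Z)^* ≅ Z/46Z × Z/82Z

The n-th cyclotomic polynomial Φ_3901(x) is the minimal polynomial of zeta_3901 over Q and has degree phi(3901) = 3772. So Q(zeta_3901) is a degree-3772 Galois extension with Galois group (Z/3901Z)^*. By CRT, (Z/3901Z)^* ≅ (Z/47Z)^* × (Z/83Z)^*. Each prime-power unit group is (Z/47Z)^* ≅ Z/46Z; (Z/83Z)^* ≅ Z/82Z. Hence Gal(Q(zeta_3901)/Q) ≅ Z/46Z × Z/82Z.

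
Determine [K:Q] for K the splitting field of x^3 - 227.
[K:Q] = 6

x^3 - 227 has one real root r = 227^(1/3) and two complex roots r*zeta_3, r*zeta_3^2 where zeta_3 = e^(2*pi*i/3). The splitting field is Q(r, zeta_3). [Q(r):Q] = 3 and [Q(zeta_3):Q] = 2 with gcd = 1, so [Q(r, zeta_3):Q] = 3 * 2 = 6.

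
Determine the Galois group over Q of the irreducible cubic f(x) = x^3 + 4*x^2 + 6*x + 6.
Gal(K/Q) = S_3 (symmetric group of order 6)

Compute the discriminant of x^3 + (4)*x^2 + (6)*x + (6): Δ = -204. Since Δ is not a rational square, the Galois group is not contained in A_3; it must be the full S_3 (irreducibility of the cubic rules out anything smaller).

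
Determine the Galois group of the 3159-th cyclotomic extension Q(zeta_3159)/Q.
|Gal(Q(zeta_3159)/Q)| = phi(3159) = 1944; group ≅ (Z/3159Z)^* ≅ Z/12Z × Z/162Z

The n-th cyclotomic polynomial Φ_3159(x) is the minimal polynomial of zeta_3159 over Q and has degree phi(3159) = 1944. So Q(zeta_3159) is a degree-1944 Galois extension with Galois group (Z/3159Z)^*. By CRT, (Z/3159Z)^* ≅ (Z/243Z)^* × (Z/13Z)^*. Each prime-power unit group is (Z/243Z)^* ≅ Z/162Z; (Z/13Z)^* ≅ Z/12Z. Hence Gal(Q(zeta_3159)/Q) ≅ Z/12Z × Z/162Z.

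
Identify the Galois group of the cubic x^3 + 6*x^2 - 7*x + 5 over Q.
Gal(K/Q) = S_3 (symmetric group of order 6)

Compute the discriminant of x^3 + (6)*x^2 + (-7)*x + (5): Δ = -5639. Since Δ is not a rational square, the Galois group is not contained in A_3; it must be the full S_3 (irreducibility of the cubic rules out anything smaller).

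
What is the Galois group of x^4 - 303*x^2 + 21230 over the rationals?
Gal(K/Q) = V_4 (Klein four-group, Z/2Z × Z/2Z)

f factors as (x^2 - 193)(x^2 - 110), so the splitting field is K = Q(sqrt(193), sqrt(110)). The elements 193, 110, 21230 are all non-squares in Q, so sqrt(193) and sqrt(110) generate independent quadratic extensions. Thus [K:Q] = 4 and Gal(K/Q) is generated by the two order-2 automorphisms sqrt(193) ↦ -sqrt(193) and sqrt(110) ↦ -sqrt(110), giving V_4.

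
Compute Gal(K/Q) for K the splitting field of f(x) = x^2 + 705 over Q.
Gal(K/Q) = Z/2Z (cyclic of order 2)

x^2 + 705 is irreducible over Q since -705 is not a rational square. The splitting field Q(sqrt(-705)) has degree 2 over Q, and its unique nontrivial automorphism is sqrt(-705) ↦ -sqrt(-705). Hence Gal(Q(sqrt(-705))/Q) = Z/2Z.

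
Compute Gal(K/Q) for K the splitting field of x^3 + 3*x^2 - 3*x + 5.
Gal(K/Q) = S_3 (symmetric group of order 6)

Compute the discriminant of x^3 + (3)*x^2 + (-3)*x + (5): Δ = -1836. Since Δ is not a rational square, the Galois group is not contained in A_3; it must be the full S_3 (irreducibility of the cubic rules out anything smaller).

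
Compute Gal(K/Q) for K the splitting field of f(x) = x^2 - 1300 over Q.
Gal(K/Q) = Z/2Z (cyclic of order 2)

x^2 - 1300 is irreducible over Q since 1300 is not a rational square. The splitting field Q(sqrt(1300)) has degree 2 over Q, and its unique nontrivial automorphism is sqrt(1300) ↦ -sqrt(1300). Hence Gal(Q(sqrt(1300))/Q) = Z/2Z.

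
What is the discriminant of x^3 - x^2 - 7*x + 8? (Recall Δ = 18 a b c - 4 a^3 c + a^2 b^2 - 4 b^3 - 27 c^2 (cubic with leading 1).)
Δ = 733

For x^3 + a x^2 + b x + c the discriminant is Δ = 18 a b c - 4 a^3 c + a^2 b^2 - 4 b^3 - 27 c^2.
Plug a = -1, b = -7, c = 8:
  18*(-1)*(-7)*(8) - 4*(-1)^3*(8) + (-1)^2*(-7)^2 - 4*(-7)^3 - 27*(8)^2
  = 1008 + (32) + 49 + (1372) + (-1728)
  = 733.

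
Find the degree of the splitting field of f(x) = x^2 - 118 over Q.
[K:Q] = 2

The polynomial x^2 - 118 is irreducible over Q since 118 is not a perfect square. Its splitting field is Q(sqrt(118)), which has degree 2 over Q.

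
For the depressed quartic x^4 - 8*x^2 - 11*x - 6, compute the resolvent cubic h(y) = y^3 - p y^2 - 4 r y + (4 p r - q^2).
h(y) = y^3 + 8*y^2 + 24*y + 71

Identify coefficients: p = -8, q = -11, r = -6.
Plug into h(y) = y^3 - p y^2 - 4 r y + (4 p r - q^2):
  h(y) = y^3 - (-8) y^2 - 4*(-6) y + (4*(-8)*(-6) - (-11)^2)
       = y^3 + (8) y^2 + (24) y + (71).
Simplifying: h(y) = y^3 + 8*y^2 + 24*y + 71.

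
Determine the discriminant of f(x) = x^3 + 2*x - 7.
Δ = -1355

For a depressed cubic x^3 + p x + q the discriminant is Δ = -4 p^3 - 27 q^2 = -4*(2)^3 - 27*(-7)^2 = -32 - 1323 = -1355.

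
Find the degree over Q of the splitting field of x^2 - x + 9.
[K:Q] = 2

The discriminant of x^2 + (-1)*x + (9) is b^2 - 4c = 1 - (36) = -35. Since -35 is not a perfect square in Q, the polynomial is irreducible over Q. Its two roots generate a degree-2 extension, so [K:Q] = 2.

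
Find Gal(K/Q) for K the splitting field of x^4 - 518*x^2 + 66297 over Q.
Gal(K/Q) = V_4 (Klein four-group, Z/2Z × Z/2Z)

f factors as (x^2 - 287)(x^2 - 231), so the splitting field is K = Q(sqrt(287), sqrt(231)). The elements 287, 231, 66297 are all non-squares in Q, so sqrt(287) and sqrt(231) generate independent quadratic extensions. Thus [K:Q] = 4 and Gal(K/Q) is generated by the two order-2 automorphisms sqrt(287) ↦ -sqrt(287) and sqrt(231) ↦ -sqrt(231), giving V_4.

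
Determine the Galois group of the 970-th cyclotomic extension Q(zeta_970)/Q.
|Gal(Q(zeta_970)/Q)| = phi(970) = 384; group ≅ (Z/970Z)^* ≅ Z/4Z × Z/96Z

The n-th cyclotomic polynomial Φ_970(x) is the minimal polynomial of zeta_970 over Q and has degree phi(970) = 384. So Q(zeta_970) is a degree-384 Galois extension with Galois group (Z/970Z)^*. By CRT, (Z/970Z)^* ≅ (Z/2Z)^* × (Z/5Z)^* × (Z/97Z)^*. Each prime-power unit group is (Z/2Z)^* ≅ trivial group (order 1); (Z/5Z)^* ≅ Z/4Z; (Z/97Z)^* ≅ Z/96Z. Hence Gal(Q(zeta_970)/Q) ≅ Z/4Z × Z/96Z.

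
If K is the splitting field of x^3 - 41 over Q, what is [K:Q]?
[K:Q] = 6

x^3 - 41 has one real root r = 41^(1/3) and two complex roots r*zeta_3, r*zeta_3^2 where zeta_3 = e^(2*pi*i/3). The splitting field is Q(r, zeta_3). [Q(r):Q] = 3 and [Q(zeta_3):Q] = 2 with gcd = 1, so [Q(r, zeta_3):Q] = 3 * 2 = 6.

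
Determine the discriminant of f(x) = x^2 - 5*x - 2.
Δ = 33

For a quadratic a x^2 + b x + c the discriminant is Δ = b^2 - 4ac = (-5)^2 - 4*(1)*(-2) = 25 - (-8) = 33.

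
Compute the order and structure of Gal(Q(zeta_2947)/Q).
|Gal(Q(zeta_2947)/Q)| = phi(2947) = 2520; group ≅ (Z/2947Z)^* ≅ Z/6Z × Z/420Z

The n-th cyclotomic polynomial Φ_2947(x) is the minimal polynomial of zeta_2947 over Q and has degree phi(2947) = 2520. So Q(zeta_2947) is a degree-2520 Galois extension with Galois group (Z/2947Z)^*. By CRT, (Z/2947Z)^* ≅ (Z/7Z)^* × (Z/421Z)^*. Each prime-power unit group is (Z/7Z)^* ≅ Z/6Z; (Z/421Z)^* ≅ Z/420Z. Hence Gal(Q(zeta_2947)/Q) ≅ Z/6Z × Z/420Z.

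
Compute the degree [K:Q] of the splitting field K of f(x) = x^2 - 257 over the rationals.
[K:Q] = 2

The polynomial x^2 - 257 is irreducible over Q since 257 is not a perfect square. Its splitting field is Q(sqrt(257)), which has degree 2 over Q.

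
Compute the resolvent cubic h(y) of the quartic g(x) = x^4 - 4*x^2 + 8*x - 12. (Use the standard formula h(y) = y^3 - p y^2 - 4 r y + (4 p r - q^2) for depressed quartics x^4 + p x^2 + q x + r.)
h(y) = y^3 + 4*y^2 + 48*y + 128

Identify coefficients: p = -4, q = 8, r = -12.
Plug into h(y) = y^3 - p y^2 - 4 r y + (4 p r - q^2):
  h(y) = y^3 - (-4) y^2 - 4*(-12) y + (4*(-4)*(-12) - (8)^2)
       = y^3 + (4) y^2 + (48) y + (128).
Simplifying: h(y) = y^3 + 4*y^2 + 48*y + 128.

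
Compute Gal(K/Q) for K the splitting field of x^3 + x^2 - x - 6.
Gal(K/Q) = S_3 (symmetric group of order 6)

Compute the discriminant of x^3 + (1)*x^2 + (-1)*x + (-6): Δ = -835. Since Δ is not a rational square, the Galois group is not contained in A_3; it must be the full S_3 (irreducibility of the cubic rules out anything smaller).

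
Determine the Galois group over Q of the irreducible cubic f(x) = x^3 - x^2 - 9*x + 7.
Gal(K/Q) = S_3 (symmetric group of order 6)

Compute the discriminant of x^3 + (-1)*x^2 + (-9)*x + (7): Δ = 2836. Since Δ is not a rational square, the Galois group is not contained in A_3; it must be the full S_3 (irreducibility of the cubic rules out anything smaller).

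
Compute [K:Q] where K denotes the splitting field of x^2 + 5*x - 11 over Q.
[K:Q] = 2

The discriminant of x^2 + (5)*x + (-11) is b^2 - 4c = 25 - (-44) = 69. Since 69 is not a perfect square in Q, the polynomial is irreducible over Q. Its two roots generate a degree-2 extension, so [K:Q] = 2.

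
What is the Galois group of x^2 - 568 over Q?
Gal(K/Q) = Z/2Z (cyclic of order 2)

x^2 - 568 is irreducible over Q since 568 is not a rational square. The splitting field Q(sqrt(568)) has degree 2 over Q, and its unique nontrivial automorphism is sqrt(568) ↦ -sqrt(568). Hence Gal(Q(sqrt(568))/Q) = Z/2Z.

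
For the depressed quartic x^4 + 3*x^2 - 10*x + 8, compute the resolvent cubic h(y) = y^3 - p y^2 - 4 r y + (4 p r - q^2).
h(y) = y^3 - 3*y^2 - 32*y - 4

Identify coefficients: p = 3, q = -10, r = 8.
Plug into h(y) = y^3 - p y^2 - 4 r y + (4 p r - q^2):
  h(y) = y^3 - (3) y^2 - 4*(8) y + (4*(3)*(8) - (-10)^2)
       = y^3 + (-3) y^2 + (-32) y + (-4).
Simplifying: h(y) = y^3 - 3*y^2 - 32*y - 4.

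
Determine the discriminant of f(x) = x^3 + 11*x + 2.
Δ = -5432

For a depressed cubic x^3 + p x + q the discriminant is Δ = -4 p^3 - 27 q^2 = -4*(11)^3 - 27*(2)^2 = -5324 - 108 = -5432.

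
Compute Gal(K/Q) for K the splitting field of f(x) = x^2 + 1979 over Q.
Gal(K/Q) = Z/2Z (cyclic of order 2)

x^2 + 1979 is irreducible over Q since -1979 is not a rational square. The splitting field Q(sqrt(-1979)) has degree 2 over Q, and its unique nontrivial automorphism is sqrt(-1979) ↦ -sqrt(-1979). Hence Gal(Q(sqrt(-1979))/Q) = Z/2Z.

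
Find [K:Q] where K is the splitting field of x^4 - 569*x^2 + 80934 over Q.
[K:Q] = 4

f factors as (x^2 - 282)(x^2 - 287); the splitting field is K = Q(sqrt(282), sqrt(287)). Since 282, 287, and 80934 are all non-squares in Q, the three subfields Q(sqrt(282)), Q(sqrt(287)), Q(sqrt(80934)) are distinct degree-2 extensions, so [K:Q] = 4 (Klein four Galois group).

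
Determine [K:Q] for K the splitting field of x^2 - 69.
[K:Q] = 2

The polynomial x^2 - 69 is irreducible over Q since 69 is not a perfect square. Its splitting field is Q(sqrt(69)), which has degree 2 over Q.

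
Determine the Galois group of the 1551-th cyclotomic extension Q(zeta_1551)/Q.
|Gal(Q(zeta_1551)/Q)| = phi(1551) = 920; group ≅ (Z/1551Z)^* ≅ Z/2Z × Z/10Z × Z/46Z

The n-th cyclotomic polynomial Φ_1551(x) is the minimal polynomial of zeta_1551 over Q and has degree phi(1551) = 920. So Q(zeta_1551) is a degree-920 Galois extension with Galois group (Z/1551Z)^*. By CRT, (Z/1551Z)^* ≅ (Z/3Z)^* × (Z/11Z)^* × (Z/47Z)^*. Each prime-power unit group is (Z/3Z)^* ≅ Z/2Z; (Z/11Z)^* ≅ Z/10Z; (Z/47Z)^* ≅ Z/46Z. Hence Gal(Q(zeta_1551)/Q) ≅ Z/2Z × Z/10Z × Z/46Z.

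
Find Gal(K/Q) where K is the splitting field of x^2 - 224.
Gal(K/Q) = Z/2Z (cyclic of order 2)

x^2 - 224 is irreducible over Q since 224 is not a rational square. The splitting field Q(sqrt(224)) has degree 2 over Q, and its unique nontrivial automorphism is sqrt(224) ↦ -sqrt(224). Hence Gal(Q(sqrt(224))/Q) = Z/2Z.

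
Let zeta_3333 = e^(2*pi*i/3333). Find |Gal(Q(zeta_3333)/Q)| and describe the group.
|Gal(Q(zeta_3333)/Q)| = phi(3333) = 2000; group ≅ (Z/3333Z)^* ≅ Z/2Z × Z/10Z × Z/100Z

The n-th cyclotomic polynomial Φ_3333(x) is the minimal polynomial of zeta_3333 over Q and has degree phi(3333) = 2000. So Q(zeta_3333) is a degree-2000 Galois extension with Galois group (Z/3333Z)^*. By CRT, (Z/3333Z)^* ≅ (Z/3Z)^* × (Z/11Z)^* × (Z/101Z)^*. Each prime-power unit group is (Z/3Z)^* ≅ Z/2Z; (Z/11Z)^* ≅ Z/10Z; (Z/101Z)^* ≅ Z/100Z. Hence Gal(Q(zeta_3333)/Q) ≅ Z/2Z × Z/10Z × Z/100Z.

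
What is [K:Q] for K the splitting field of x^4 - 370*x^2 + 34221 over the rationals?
[K:Q] = 4

f factors as (x^2 - 187)(x^2 - 183); the splitting field is K = Q(sqrt(187), sqrt(183)). Since 187, 183, and 34221 are all non-squares in Q, the three subfields Q(sqrt(187)), Q(sqrt(183)), Q(sqrt(34221)) are distinct degree-2 extensions, so [K:Q] = 4 (Klein four Galois group).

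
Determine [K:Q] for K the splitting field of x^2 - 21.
[K:Q] = 2

The polynomial x^2 - 21 is irreducible over Q since 21 is not a perfect square. Its splitting field is Q(sqrt(21)), which has degree 2 over Q.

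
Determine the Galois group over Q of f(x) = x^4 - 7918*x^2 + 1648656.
Gal(K/Q) = Z/2Z (cyclic of order 2)

f factors as (x^2 - 7704)(x^2 - 214), so the splitting field is K = Q(sqrt(7704), sqrt(214)). The squarefree part of 7704 is 214 and the squarefree part of 214 is also 214, so sqrt(7704) and sqrt(214) are both rational multiples of sqrt(214). Hence Q(sqrt(7704)) = Q(sqrt(214)) = Q(sqrt(214)), and the splitting field collapses to a single degree-2 extension with Galois group Z/2Z.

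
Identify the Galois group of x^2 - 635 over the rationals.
Gal(K/Q) = Z/2Z (cyclic of order 2)

x^2 - 635 is irreducible over Q since 635 is not a rational square. The splitting field Q(sqrt(635)) has degree 2 over Q, and its unique nontrivial automorphism is sqrt(635) ↦ -sqrt(635). Hence Gal(Q(sqrt(635))/Q) = Z/2Z.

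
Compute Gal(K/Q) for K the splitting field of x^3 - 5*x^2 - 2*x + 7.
Gal(K/Q) = S_3 (symmetric group of order 6)

Compute the discriminant of x^3 + (-5)*x^2 + (-2)*x + (7): Δ = 3569. Since Δ is not a rational square, the Galois group is not contained in A_3; it must be the full S_3 (irreducibility of the cubic rules out anything smaller).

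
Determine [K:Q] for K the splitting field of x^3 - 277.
[K:Q] = 6

x^3 - 277 has one real root r = 277^(1/3) and two complex roots r*zeta_3, r*zeta_3^2 where zeta_3 = e^(2*pi*i/3). The splitting field is Q(r, zeta_3). [Q(r):Q] = 3 and [Q(zeta_3):Q] = 2 with gcd = 1, so [Q(r, zeta_3):Q] = 3 * 2 = 6.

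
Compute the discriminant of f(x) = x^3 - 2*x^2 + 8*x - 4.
Δ = -1200

For x^3 + a x^2 + b x + c the discriminant is Δ = 18 a b c - 4 a^3 c + a^2 b^2 - 4 b^3 - 27 c^2.
Plug a = -2, b = 8, c = -4:
  18*(-2)*(8)*(-4) - 4*(-2)^3*(-4) + (-2)^2*(8)^2 - 4*(8)^3 - 27*(-4)^2
  = 1152 + (-128) + 256 + (-2048) + (-432)
  = -1200.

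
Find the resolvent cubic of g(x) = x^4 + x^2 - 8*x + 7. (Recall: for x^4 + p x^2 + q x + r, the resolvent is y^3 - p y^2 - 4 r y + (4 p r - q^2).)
h(y) = y^3 - y^2 - 28*y - 36

Identify coefficients: p = 1, q = -8, r = 7.
Plug into h(y) = y^3 - p y^2 - 4 r y + (4 p r - q^2):
  h(y) = y^3 - (1) y^2 - 4*(7) y + (4*(1)*(7) - (-8)^2)
       = y^3 + (-1) y^2 + (-28) y + (-36).
Simplifying: h(y) = y^3 - y^2 - 28*y - 36.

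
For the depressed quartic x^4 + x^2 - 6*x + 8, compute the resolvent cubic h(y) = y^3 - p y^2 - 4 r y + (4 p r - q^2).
h(y) = y^3 - y^2 - 32*y - 4

Identify coefficients: p = 1, q = -6, r = 8.
Plug into h(y) = y^3 - p y^2 - 4 r y + (4 p r - q^2):
  h(y) = y^3 - (1) y^2 - 4*(8) y + (4*(1)*(8) - (-6)^2)
       = y^3 + (-1) y^2 + (-32) y + (-4).
Simplifying: h(y) = y^3 - y^2 - 32*y - 4.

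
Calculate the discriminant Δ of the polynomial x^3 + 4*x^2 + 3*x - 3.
Δ = -87

For x^3 + a x^2 + b x + c the discriminant is Δ = 18 a b c - 4 a^3 c + a^2 b^2 - 4 b^3 - 27 c^2.
Plug a = 4, b = 3, c = -3:
  18*(4)*(3)*(-3) - 4*(4)^3*(-3) + (4)^2*(3)^2 - 4*(3)^3 - 27*(-3)^2
  = -648 + (768) + 144 + (-108) + (-243)
  = -87.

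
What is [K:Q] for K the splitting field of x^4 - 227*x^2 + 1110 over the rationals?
[K:Q] = 4

f factors as (x^2 - 222)(x^2 - 5); the splitting field is K = Q(sqrt(222), sqrt(5)). Since 222, 5, and 1110 are all non-squares in Q, the three subfields Q(sqrt(222)), Q(sqrt(5)), Q(sqrt(1110)) are distinct degree-2 extensions, so [K:Q] = 4 (Klein four Galois group).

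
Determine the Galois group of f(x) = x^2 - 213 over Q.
Gal(K/Q) = Z/2Z (cyclic of order 2)

x^2 - 213 is irreducible over Q since 213 is not a rational square. The splitting field Q(sqrt(213)) has degree 2 over Q, and its unique nontrivial automorphism is sqrt(213) ↦ -sqrt(213). Hence Gal(Q(sqrt(213))/Q) = Z/2Z.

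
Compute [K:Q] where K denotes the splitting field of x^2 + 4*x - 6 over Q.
[K:Q] = 2

The discriminant of x^2 + (4)*x + (-6) is b^2 - 4c = 16 - (-24) = 40. Since 40 is not a perfect square in Q, the polynomial is irreducible over Q. Its two roots generate a degree-2 extension, so [K:Q] = 2.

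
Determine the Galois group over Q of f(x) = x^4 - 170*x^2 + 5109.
Gal(K/Q) = V_4 (Klein four-group, Z/2Z × Z/2Z)

f factors as (x^2 - 131)(x^2 - 39), so the splitting field is K = Q(sqrt(131), sqrt(39)). The elements 131, 39, 5109 are all non-squares in Q, so sqrt(131) and sqrt(39) generate independent quadratic extensions. Thus [K:Q] = 4 and Gal(K/Q) is generated by the two order-2 automorphisms sqrt(131) ↦ -sqrt(131) and sqrt(39) ↦ -sqrt(39), giving V_4.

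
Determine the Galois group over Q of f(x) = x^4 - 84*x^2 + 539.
Gal(K/Q) = V_4 (Klein four-group, Z/2Z × Z/2Z)

f factors as (x^2 - 7)(x^2 - 77), so the splitting field is K = Q(sqrt(7), sqrt(77)). The elements 7, 77, 539 are all non-squares in Q, so sqrt(7) and sqrt(77) generate independent quadratic extensions. Thus [K:Q] = 4 and Gal(K/Q) is generated by the two order-2 automorphisms sqrt(7) ↦ -sqrt(7) and sqrt(77) ↦ -sqrt(77), giving V_4.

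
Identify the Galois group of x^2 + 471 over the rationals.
Gal(K/Q) = Z/2Z (cyclic of order 2)

x^2 + 471 is irreducible over Q since -471 is not a rational square. The splitting field Q(sqrt(-471)) has degree 2 over Q, and its unique nontrivial automorphism is sqrt(-471) ↦ -sqrt(-471). Hence Gal(Q(sqrt(-471))/Q) = Z/2Z.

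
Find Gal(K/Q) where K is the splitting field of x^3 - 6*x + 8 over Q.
Gal(K/Q) = S_3 (symmetric group of order 6)

Compute the discriminant of x^3 + (0)*x^2 + (-6)*x + (8): Δ = -864. Since Δ is not a rational square, the Galois group is not contained in A_3; it must be the full S_3 (irreducibility of the cubic rules out anything smaller).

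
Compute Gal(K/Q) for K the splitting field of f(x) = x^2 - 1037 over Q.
Gal(K/Q) = Z/2Z (cyclic of order 2)

x^2 - 1037 is irreducible over Q since 1037 is not a rational square. The splitting field Q(sqrt(1037)) has degree 2 over Q, and its unique nontrivial automorphism is sqrt(1037) ↦ -sqrt(1037). Hence Gal(Q(sqrt(1037))/Q) = Z/2Z.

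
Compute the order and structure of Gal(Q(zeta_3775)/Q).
|Gal(Q(zeta_3775)/Q)| = phi(3775) = 3000; group ≅ (Z/3775Z)^* ≅ Z/20Z × Z/150Z

The n-th cyclotomic polynomial Φ_3775(x) is the minimal polynomial of zeta_3775 over Q and has degree phi(3775) = 3000. So Q(zeta_3775) is a degree-3000 Galois extension with Galois group (Z/3775Z)^*. By CRT, (Z/3775Z)^* ≅ (Z/25Z)^* × (Z/151Z)^*. Each prime-power unit group is (Z/25Z)^* ≅ Z/20Z; (Z/151Z)^* ≅ Z/150Z. Hence Gal(Q(zeta_3775)/Q) ≅ Z/20Z × Z/150Z.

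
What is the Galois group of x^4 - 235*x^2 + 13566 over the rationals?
Gal(K/Q) = V_4 (Klein four-group, Z/2Z × Z/2Z)

f factors as (x^2 - 102)(x^2 - 133), so the splitting field is K = Q(sqrt(102), sqrt(133)). The elements 102, 133, 13566 are all non-squares in Q, so sqrt(102) and sqrt(133) generate independent quadratic extensions. Thus [K:Q] = 4 and Gal(K/Q) is generated by the two order-2 automorphisms sqrt(102) ↦ -sqrt(102) and sqrt(133) ↦ -sqrt(133), giving V_4.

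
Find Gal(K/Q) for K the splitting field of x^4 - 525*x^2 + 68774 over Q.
Gal(K/Q) = V_4 (Klein four-group, Z/2Z × Z/2Z)

f factors as (x^2 - 251)(x^2 - 274), so the splitting field is K = Q(sqrt(251), sqrt(274)). The elements 251, 274, 68774 are all non-squares in Q, so sqrt(251) and sqrt(274) generate independent quadratic extensions. Thus [K:Q] = 4 and Gal(K/Q) is generated by the two order-2 automorphisms sqrt(251) ↦ -sqrt(251) and sqrt(274) ↦ -sqrt(274), giving V_4.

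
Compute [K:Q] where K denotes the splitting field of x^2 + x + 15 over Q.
[K:Q] = 2

The discriminant of x^2 + (1)*x + (15) is b^2 - 4c = 1 - (60) = -59. Since -59 is not a perfect square in Q, the polynomial is irreducible over Q. Its two roots generate a degree-2 extension, so [K:Q] = 2.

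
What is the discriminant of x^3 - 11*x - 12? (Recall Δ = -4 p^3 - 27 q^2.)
Δ = 1436

For a depressed cubic x^3 + p x + q the discriminant is Δ = -4 p^3 - 27 q^2 = -4*(-11)^3 - 27*(-12)^2 = 5324 - 3888 = 1436.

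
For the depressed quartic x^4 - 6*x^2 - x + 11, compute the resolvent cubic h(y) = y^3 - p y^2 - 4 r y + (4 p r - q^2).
h(y) = y^3 + 6*y^2 - 44*y - 265

Identify coefficients: p = -6, q = -1, r = 11.
Plug into h(y) = y^3 - p y^2 - 4 r y + (4 p r - q^2):
  h(y) = y^3 - (-6) y^2 - 4*(11) y + (4*(-6)*(11) - (-1)^2)
       = y^3 + (6) y^2 + (-44) y + (-265).
Simplifying: h(y) = y^3 + 6*y^2 - 44*y - 265.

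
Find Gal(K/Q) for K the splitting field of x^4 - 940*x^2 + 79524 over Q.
Gal(K/Q) = Z/2Z (cyclic of order 2)

f factors as (x^2 - 94)(x^2 - 846), so the splitting field is K = Q(sqrt(94), sqrt(846)). The squarefree part of 94 is 94 and the squarefree part of 846 is also 94, so sqrt(94) and sqrt(846) are both rational multiples of sqrt(94). Hence Q(sqrt(94)) = Q(sqrt(846)) = Q(sqrt(94)), and the splitting field collapses to a single degree-2 extension with Galois group Z/2Z.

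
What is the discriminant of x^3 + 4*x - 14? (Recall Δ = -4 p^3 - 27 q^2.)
Δ = -5548

For a depressed cubic x^3 + p x + q the discriminant is Δ = -4 p^3 - 27 q^2 = -4*(4)^3 - 27*(-14)^2 = -256 - 5292 = -5548.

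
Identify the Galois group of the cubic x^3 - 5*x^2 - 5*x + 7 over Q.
Gal(K/Q) = S_3 (symmetric group of order 6)

Compute the discriminant of x^3 + (-5)*x^2 + (-5)*x + (7): Δ = 6452. Since Δ is not a rational square, the Galois group is not contained in A_3; it must be the full S_3 (irreducibility of the cubic rules out anything smaller).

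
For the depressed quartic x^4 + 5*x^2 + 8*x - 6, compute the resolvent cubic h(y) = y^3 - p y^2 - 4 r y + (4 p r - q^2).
h(y) = y^3 - 5*y^2 + 24*y - 184

Identify coefficients: p = 5, q = 8, r = -6.
Plug into h(y) = y^3 - p y^2 - 4 r y + (4 p r - q^2):
  h(y) = y^3 - (5) y^2 - 4*(-6) y + (4*(5)*(-6) - (8)^2)
       = y^3 + (-5) y^2 + (24) y + (-184).
Simplifying: h(y) = y^3 - 5*y^2 + 24*y - 184.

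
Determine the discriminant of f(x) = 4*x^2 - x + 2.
Δ = -31

For a quadratic a x^2 + b x + c the discriminant is Δ = b^2 - 4ac = (-1)^2 - 4*(4)*(2) = 1 - (32) = -31.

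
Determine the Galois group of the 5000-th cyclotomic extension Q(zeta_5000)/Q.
|Gal(Q(zeta_5000)/Q)| = phi(5000) = 2000; group ≅ (Z/5000Z)^* ≅ Z/2Z × Z/2Z × Z/500Z

The n-th cyclotomic polynomial Φ_5000(x) is the minimal polynomial of zeta_5000 over Q and has degree phi(5000) = 2000. So Q(zeta_5000) is a degree-2000 Galois extension with Galois group (Z/5000Z)^*. By CRT, (Z/5000Z)^* ≅ (Z/8Z)^* × (Z/625Z)^*. Each prime-power unit group is (Z/8Z)^* ≅ Z/2Z × Z/2Z; (Z/625Z)^* ≅ Z/500Z. Hence Gal(Q(zeta_5000)/Q) ≅ Z/2Z × Z/2Z × Z/500Z.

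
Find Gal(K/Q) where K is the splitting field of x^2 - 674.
Gal(K/Q) = Z/2Z (cyclic of order 2)

x^2 - 674 is irreducible over Q since 674 is not a rational square. The splitting field Q(sqrt(674)) has degree 2 over Q, and its unique nontrivial automorphism is sqrt(674) ↦ -sqrt(674). Hence Gal(Q(sqrt(674))/Q) = Z/2Z.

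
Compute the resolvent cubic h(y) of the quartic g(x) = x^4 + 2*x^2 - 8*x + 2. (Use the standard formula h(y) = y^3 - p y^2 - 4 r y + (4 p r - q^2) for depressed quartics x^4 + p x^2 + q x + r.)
h(y) = y^3 - 2*y^2 - 8*y - 48

Identify coefficients: p = 2, q = -8, r = 2.
Plug into h(y) = y^3 - p y^2 - 4 r y + (4 p r - q^2):
  h(y) = y^3 - (2) y^2 - 4*(2) y + (4*(2)*(2) - (-8)^2)
       = y^3 + (-2) y^2 + (-8) y + (-48).
Simplifying: h(y) = y^3 - 2*y^2 - 8*y - 48.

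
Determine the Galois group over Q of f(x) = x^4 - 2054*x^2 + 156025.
Gal(K/Q) = Z/2Z (cyclic of order 2)

f factors as (x^2 - 79)(x^2 - 1975), so the splitting field is K = Q(sqrt(79), sqrt(1975)). The squarefree part of 79 is 79 and the squarefree part of 1975 is also 79, so sqrt(79) and sqrt(1975) are both rational multiples of sqrt(79). Hence Q(sqrt(79)) = Q(sqrt(1975)) = Q(sqrt(79)), and the splitting field collapses to a single degree-2 extension with Galois group Z/2Z.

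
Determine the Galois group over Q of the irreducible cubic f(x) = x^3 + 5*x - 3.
Gal(K/Q) = S_3 (symmetric group of order 6)

Compute the discriminant of x^3 + (0)*x^2 + (5)*x + (-3): Δ = -743. Since Δ is not a rational square, the Galois group is not contained in A_3; it must be the full S_3 (irreducibility of the cubic rules out anything smaller).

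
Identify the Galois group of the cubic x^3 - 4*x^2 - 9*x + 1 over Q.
Gal(K/Q) = S_3 (symmetric group of order 6)

Compute the discriminant of x^3 + (-4)*x^2 + (-9)*x + (1): Δ = 5089. Since Δ is not a rational square, the Galois group is not contained in A_3; it must be the full S_3 (irreducibility of the cubic rules out anything smaller).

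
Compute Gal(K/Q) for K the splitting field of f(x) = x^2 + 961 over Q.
Gal(K/Q) = Z/2Z (cyclic of order 2)

x^2 + 961 is irreducible over Q since -961 is not a rational square. The splitting field Q(sqrt(-961)) has degree 2 over Q, and its unique nontrivial automorphism is sqrt(-961) ↦ -sqrt(-961). Hence Gal(Q(sqrt(-961))/Q) = Z/2Z.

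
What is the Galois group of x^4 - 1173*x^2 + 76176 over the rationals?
Gal(K/Q) = Z/2Z (cyclic of order 2)

f factors as (x^2 - 1104)(x^2 - 69), so the splitting field is K = Q(sqrt(1104), sqrt(69)). The squarefree part of 1104 is 69 and the squarefree part of 69 is also 69, so sqrt(1104) and sqrt(69) are both rational multiples of sqrt(69). Hence Q(sqrt(1104)) = Q(sqrt(69)) = Q(sqrt(69)), and the splitting field collapses to a single degree-2 extension with Galois group Z/2Z.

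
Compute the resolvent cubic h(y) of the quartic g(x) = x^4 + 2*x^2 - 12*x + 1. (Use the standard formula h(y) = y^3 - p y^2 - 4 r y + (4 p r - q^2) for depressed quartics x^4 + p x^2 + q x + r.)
h(y) = y^3 - 2*y^2 - 4*y - 136

Identify coefficients: p = 2, q = -12, r = 1.
Plug into h(y) = y^3 - p y^2 - 4 r y + (4 p r - q^2):
  h(y) = y^3 - (2) y^2 - 4*(1) y + (4*(2)*(1) - (-12)^2)
       = y^3 + (-2) y^2 + (-4) y + (-136).
Simplifying: h(y) = y^3 - 2*y^2 - 4*y - 136.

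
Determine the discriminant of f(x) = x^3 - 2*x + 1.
Δ = 5

For a depressed cubic x^3 + p x + q the discriminant is Δ = -4 p^3 - 27 q^2 = -4*(-2)^3 - 27*(1)^2 = 32 - 27 = 5.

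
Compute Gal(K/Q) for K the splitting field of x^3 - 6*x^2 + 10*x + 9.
Gal(K/Q) = S_3 (symmetric group of order 6)

Compute the discriminant of x^3 + (-6)*x^2 + (10)*x + (9): Δ = -4531. Since Δ is not a rational square, the Galois group is not contained in A_3; it must be the full S_3 (irreducibility of the cubic rules out anything smaller).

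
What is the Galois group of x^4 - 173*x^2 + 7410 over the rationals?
Gal(K/Q) = V_4 (Klein four-group, Z/2Z × Z/2Z)

f factors as (x^2 - 78)(x^2 - 95), so the splitting field is K = Q(sqrt(78), sqrt(95)). The elements 78, 95, 7410 are all non-squares in Q, so sqrt(78) and sqrt(95) generate independent quadratic extensions. Thus [K:Q] = 4 and Gal(K/Q) is generated by the two order-2 automorphisms sqrt(78) ↦ -sqrt(78) and sqrt(95) ↦ -sqrt(95), giving V_4.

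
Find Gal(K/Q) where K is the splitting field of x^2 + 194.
Gal(K/Q) = Z/2Z (cyclic of order 2)

x^2 + 194 is irreducible over Q since -194 is not a rational square. The splitting field Q(sqrt(-194)) has degree 2 over Q, and its unique nontrivial automorphism is sqrt(-194) ↦ -sqrt(-194). Hence Gal(Q(sqrt(-194))/Q) = Z/2Z.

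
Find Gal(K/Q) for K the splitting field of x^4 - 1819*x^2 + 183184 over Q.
Gal(K/Q) = Z/2Z (cyclic of order 2)

f factors as (x^2 - 107)(x^2 - 1712), so the splitting field is K = Q(sqrt(107), sqrt(1712)). The squarefree part of 107 is 107 and the squarefree part of 1712 is also 107, so sqrt(107) and sqrt(1712) are both rational multiples of sqrt(107). Hence Q(sqrt(107)) = Q(sqrt(1712)) = Q(sqrt(107)), and the splitting field collapses to a single degree-2 extension with Galois group Z/2Z.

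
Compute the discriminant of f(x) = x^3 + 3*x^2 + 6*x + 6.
Δ = -216

For x^3 + a x^2 + b x + c the discriminant is Δ = 18 a b c - 4 a^3 c + a^2 b^2 - 4 b^3 - 27 c^2.
Plug a = 3, b = 6, c = 6:
  18*(3)*(6)*(6) - 4*(3)^3*(6) + (3)^2*(6)^2 - 4*(6)^3 - 27*(6)^2
  = 1944 + (-648) + 324 + (-864) + (-972)
  = -216.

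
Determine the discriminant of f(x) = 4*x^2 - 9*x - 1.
Δ = 97

For a quadratic a x^2 + b x + c the discriminant is Δ = b^2 - 4ac = (-9)^2 - 4*(4)*(-1) = 81 - (-16) = 97.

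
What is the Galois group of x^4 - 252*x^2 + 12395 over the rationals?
Gal(K/Q) = V_4 (Klein four-group, Z/2Z × Z/2Z)

f factors as (x^2 - 185)(x^2 - 67), so the splitting field is K = Q(sqrt(185), sqrt(67)). The elements 185, 67, 12395 are all non-squares in Q, so sqrt(185) and sqrt(67) generate independent quadratic extensions. Thus [K:Q] = 4 and Gal(K/Q) is generated by the two order-2 automorphisms sqrt(185) ↦ -sqrt(185) and sqrt(67) ↦ -sqrt(67), giving V_4.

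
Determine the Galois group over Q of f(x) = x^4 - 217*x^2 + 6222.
Gal(K/Q) = V_4 (Klein four-group, Z/2Z × Z/2Z)

f factors as (x^2 - 183)(x^2 - 34), so the splitting field is K = Q(sqrt(183), sqrt(34)). The elements 183, 34, 6222 are all non-squares in Q, so sqrt(183) and sqrt(34) generate independent quadratic extensions. Thus [K:Q] = 4 and Gal(K/Q) is generated by the two order-2 automorphisms sqrt(183) ↦ -sqrt(183) and sqrt(34) ↦ -sqrt(34), giving V_4.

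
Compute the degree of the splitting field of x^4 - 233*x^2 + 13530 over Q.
[K:Q] = 4

f factors as (x^2 - 110)(x^2 - 123); the splitting field is K = Q(sqrt(110), sqrt(123)). Since 110, 123, and 13530 are all non-squares in Q, the three subfields Q(sqrt(110)), Q(sqrt(123)), Q(sqrt(13530)) are distinct degree-2 extensions, so [K:Q] = 4 (Klein four Galois group).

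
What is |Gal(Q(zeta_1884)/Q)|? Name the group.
|Gal(Q(zeta_1884)/Q)| = phi(1884) = 624; group ≅ (Z/1884Z)^* ≅ Z/2Z × Z/2Z × Z/156Z

The n-th cyclotomic polynomial Φ_1884(x) is the minimal polynomial of zeta_1884 over Q and has degree phi(1884) = 624. So Q(zeta_1884) is a degree-624 Galois extension with Galois group (Z/1884Z)^*. By CRT, (Z/1884Z)^* ≅ (Z/4Z)^* × (Z/3Z)^* × (Z/157Z)^*. Each prime-power unit group is (Z/4Z)^* ≅ Z/2Z; (Z/3Z)^* ≅ Z/2Z; (Z/157Z)^* ≅ Z/156Z. Hence Gal(Q(zeta_1884)/Q) ≅ Z/2Z × Z/2Z × Z/156Z.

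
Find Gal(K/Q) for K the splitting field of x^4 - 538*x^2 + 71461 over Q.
Gal(K/Q) = V_4 (Klein four-group, Z/2Z × Z/2Z)

f factors as (x^2 - 239)(x^2 - 299), so the splitting field is K = Q(sqrt(239), sqrt(299)). The elements 239, 299, 71461 are all non-squares in Q, so sqrt(239) and sqrt(299) generate independent quadratic extensions. Thus [K:Q] = 4 and Gal(K/Q) is generated by the two order-2 automorphisms sqrt(239) ↦ -sqrt(239) and sqrt(299) ↦ -sqrt(299), giving V_4.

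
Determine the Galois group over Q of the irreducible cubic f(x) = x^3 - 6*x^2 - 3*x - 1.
Gal(K/Q) = S_3 (symmetric group of order 6)

Compute the discriminant of x^3 + (-6)*x^2 + (-3)*x + (-1): Δ = -783. Since Δ is not a rational square, the Galois group is not contained in A_3; it must be the full S_3 (irreducibility of the cubic rules out anything smaller).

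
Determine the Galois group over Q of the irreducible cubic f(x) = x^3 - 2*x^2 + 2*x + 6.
Gal(K/Q) = S_3 (symmetric group of order 6)

Compute the discriminant of x^3 + (-2)*x^2 + (2)*x + (6): Δ = -1228. Since Δ is not a rational square, the Galois group is not contained in A_3; it must be the full S_3 (irreducibility of the cubic rules out anything smaller).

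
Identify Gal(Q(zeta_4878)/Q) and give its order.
|Gal(Q(zeta_4878)/Q)| = phi(4878) = 1620; group ≅ (Z/4878Z)^* ≅ Z/6Z × Z/270Z

The n-th cyclotomic polynomial Φ_4878(x) is the minimal polynomial of zeta_4878 over Q and has degree phi(4878) = 1620. So Q(zeta_4878) is a degree-1620 Galois extension with Galois group (Z/4878Z)^*. By CRT, (Z/4878Z)^* ≅ (Z/2Z)^* × (Z/9Z)^* × (Z/271Z)^*. Each prime-power unit group is (Z/2Z)^* ≅ trivial group (order 1); (Z/9Z)^* ≅ Z/6Z; (Z/271Z)^* ≅ Z/270Z. Hence Gal(Q(zeta_4878)/Q) ≅ Z/6Z × Z/270Z.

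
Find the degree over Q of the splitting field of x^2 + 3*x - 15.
[K:Q] = 2

The discriminant of x^2 + (3)*x + (-15) is b^2 - 4c = 9 - (-60) = 69. Since 69 is not a perfect square in Q, the polynomial is irreducible over Q. Its two roots generate a degree-2 extension, so [K:Q] = 2.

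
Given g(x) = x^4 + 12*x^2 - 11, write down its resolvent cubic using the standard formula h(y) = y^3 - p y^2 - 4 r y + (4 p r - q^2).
h(y) = y^3 - 12*y^2 + 44*y - 528

Identify coefficients: p = 12, q = 0, r = -11.
Plug into h(y) = y^3 - p y^2 - 4 r y + (4 p r - q^2):
  h(y) = y^3 - (12) y^2 - 4*(-11) y + (4*(12)*(-11) - (0)^2)
       = y^3 + (-12) y^2 + (44) y + (-528).
Simplifying: h(y) = y^3 - 12*y^2 + 44*y - 528.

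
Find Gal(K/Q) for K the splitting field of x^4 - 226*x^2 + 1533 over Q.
Gal(K/Q) = V_4 (Klein four-group, Z/2Z × Z/2Z)

f factors as (x^2 - 219)(x^2 - 7), so the splitting field is K = Q(sqrt(219), sqrt(7)). The elements 219, 7, 1533 are all non-squares in Q, so sqrt(219) and sqrt(7) generate independent quadratic extensions. Thus [K:Q] = 4 and Gal(K/Q) is generated by the two order-2 automorphisms sqrt(219) ↦ -sqrt(219) and sqrt(7) ↦ -sqrt(7), giving V_4.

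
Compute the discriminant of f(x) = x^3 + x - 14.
Δ = -5296

For a depressed cubic x^3 + p x + q the discriminant is Δ = -4 p^3 - 27 q^2 = -4*(1)^3 - 27*(-14)^2 = -4 - 5292 = -5296.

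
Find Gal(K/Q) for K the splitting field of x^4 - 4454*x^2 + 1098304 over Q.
Gal(K/Q) = Z/2Z (cyclic of order 2)

f factors as (x^2 - 262)(x^2 - 4192), so the splitting field is K = Q(sqrt(262), sqrt(4192)). The squarefree part of 262 is 262 and the squarefree part of 4192 is also 262, so sqrt(262) and sqrt(4192) are both rational multiples of sqrt(262). Hence Q(sqrt(262)) = Q(sqrt(4192)) = Q(sqrt(262)), and the splitting field collapses to a single degree-2 extension with Galois group Z/2Z.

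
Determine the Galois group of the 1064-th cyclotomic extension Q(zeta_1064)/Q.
|Gal(Q(zeta_1064)/Q)| = phi(1064) = 432; group ≅ (Z/1064Z)^* ≅ Z/2Z × Z/2Z × Z/6Z × Z/18Z

The n-th cyclotomic polynomial Φ_1064(x) is the minimal polynomial of zeta_1064 over Q and has degree phi(1064) = 432. So Q(zeta_1064) is a degree-432 Galois extension with Galois group (Z/1064Z)^*. By CRT, (Z/1064Z)^* ≅ (Z/8Z)^* × (Z/7Z)^* × (Z/19Z)^*. Each prime-power unit group is (Z/8Z)^* ≅ Z/2Z × Z/2Z; (Z/7Z)^* ≅ Z/6Z; (Z/19Z)^* ≅ Z/18Z. Hence Gal(Q(zeta_1064)/Q) ≅ Z/2Z × Z/2Z × Z/6Z × Z/18Z.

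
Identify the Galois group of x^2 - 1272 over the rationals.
Gal(K/Q) = Z/2Z (cyclic of order 2)

x^2 - 1272 is irreducible over Q since 1272 is not a rational square. The splitting field Q(sqrt(1272)) has degree 2 over Q, and its unique nontrivial automorphism is sqrt(1272) ↦ -sqrt(1272). Hence Gal(Q(sqrt(1272))/Q) = Z/2Z.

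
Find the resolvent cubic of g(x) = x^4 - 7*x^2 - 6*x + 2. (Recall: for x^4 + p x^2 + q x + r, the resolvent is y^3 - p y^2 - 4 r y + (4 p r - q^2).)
h(y) = y^3 + 7*y^2 - 8*y - 92

Identify coefficients: p = -7, q = -6, r = 2.
Plug into h(y) = y^3 - p y^2 - 4 r y + (4 p r - q^2):
  h(y) = y^3 - (-7) y^2 - 4*(2) y + (4*(-7)*(2) - (-6)^2)
       = y^3 + (7) y^2 + (-8) y + (-92).
Simplifying: h(y) = y^3 + 7*y^2 - 8*y - 92.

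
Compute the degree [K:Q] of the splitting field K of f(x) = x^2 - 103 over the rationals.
[K:Q] = 2

The polynomial x^2 - 103 is irreducible over Q since 103 is not a perfect square. Its splitting field is Q(sqrt(103)), which has degree 2 over Q.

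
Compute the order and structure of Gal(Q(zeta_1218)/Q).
|Gal(Q(zeta_1218)/Q)| = phi(1218) = 336; group ≅ (Z/1218Z)^* ≅ Z/2Z × Z/6Z × Z/28Z

The n-th cyclotomic polynomial Φ_1218(x) is the minimal polynomial of zeta_1218 over Q and has degree phi(1218) = 336. So Q(zeta_1218) is a degree-336 Galois extension with Galois group (Z/1218Z)^*. By CRT, (Z/1218Z)^* ≅ (Z/2Z)^* × (Z/3Z)^* × (Z/7Z)^* × (Z/29Z)^*. Each prime-power unit group is (Z/2Z)^* ≅ trivial group (order 1); (Z/3Z)^* ≅ Z/2Z; (Z/7Z)^* ≅ Z/6Z; (Z/29Z)^* ≅ Z/28Z. Hence Gal(Q(zeta_1218)/Q) ≅ Z/2Z × Z/6Z × Z/28Z.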